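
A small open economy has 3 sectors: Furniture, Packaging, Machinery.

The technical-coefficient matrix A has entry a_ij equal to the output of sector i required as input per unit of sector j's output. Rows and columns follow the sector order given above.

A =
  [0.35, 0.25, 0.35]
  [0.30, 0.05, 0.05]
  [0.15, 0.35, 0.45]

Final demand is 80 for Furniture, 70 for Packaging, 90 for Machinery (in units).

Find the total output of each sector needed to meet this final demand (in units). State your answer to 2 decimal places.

I − A =
  [   0.65    -0.25    -0.35]
  [  -0.30     0.95    -0.05]
  [  -0.15    -0.35     0.55]
Cofactors of I−A, C_ij = (−1)^(i+j)·(minor ij) (rows/columns in the sector order above):
  C_11 = (0.95)(0.55) − (-0.05)(-0.35) = 0.5050
  C_12 = −[(-0.30)(0.55) − (-0.05)(-0.15)] = 0.1725
  C_13 = (-0.30)(-0.35) − (0.95)(-0.15) = 0.2475
  C_21 = −[(-0.25)(0.55) − (-0.35)(-0.35)] = 0.2600
  C_22 = (0.65)(0.55) − (-0.35)(-0.15) = 0.3050
  C_23 = −[(0.65)(-0.35) − (-0.25)(-0.15)] = 0.2650
  C_31 = (-0.25)(-0.05) − (-0.35)(0.95) = 0.3450
  C_32 = −[(0.65)(-0.05) − (-0.35)(-0.30)] = 0.1375
  C_33 = (0.65)(0.95) − (-0.25)(-0.30) = 0.5425
det(I−A) = Σ_j (I−A)_1j·C_1j = (0.65)(0.5050) + (-0.25)(0.1725) + (-0.35)(0.2475) = 0.1985
adj(I−A) = Cᵀ =
  [ 0.5050   0.2600   0.3450]
  [ 0.1725   0.3050   0.1375]
  [ 0.2475   0.2650   0.5425]
(I − A)⁻¹ = adj(I−A) / det(I−A) ≈
  [   2.5441     1.3098     1.7380]
  [   0.8690     1.5365     0.6927]
  [   1.2469     1.3350     2.7330]
x = (I − A)⁻¹ d = adj(I−A)·d / det(I−A), with det(I−A) = 0.1985:
  x_1 = (0.5050·80 + 0.2600·70 + 0.3450·90) / 0.1985 = 89.65 / 0.1985 ≈ 451.64
  x_2 = (0.1725·80 + 0.3050·70 + 0.1375·90) / 0.1985 = 47.525 / 0.1985 ≈ 239.42
  x_3 = (0.2475·80 + 0.2650·70 + 0.5425·90) / 0.1985 = 87.175 / 0.1985 ≈ 439.17

x_1 = 451.64, x_2 = 239.42, x_3 = 439.17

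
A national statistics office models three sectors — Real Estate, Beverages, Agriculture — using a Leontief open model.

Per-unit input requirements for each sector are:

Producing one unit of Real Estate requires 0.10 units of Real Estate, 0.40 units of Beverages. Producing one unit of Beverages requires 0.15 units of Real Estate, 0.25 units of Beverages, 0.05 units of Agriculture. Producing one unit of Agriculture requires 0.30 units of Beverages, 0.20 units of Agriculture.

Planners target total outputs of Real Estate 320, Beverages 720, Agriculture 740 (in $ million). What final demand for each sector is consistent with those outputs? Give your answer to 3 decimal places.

d_R = 180.000, d_B = 190.000, d_A = 556.000

I − A =
  [   0.90    -0.15     0.00]
  [  -0.40     0.75    -0.30]
  [   0.00    -0.05     0.80]
d = (I − A) x:
  d_R = (+0.90)·320 + (-0.15)·720 + (+0.00)·740 = 180.000
  d_B = (-0.40)·320 + (+0.75)·720 + (-0.30)·740 = 190.000
  d_A = (+0.00)·320 + (-0.05)·720 + (+0.80)·740 = 556.000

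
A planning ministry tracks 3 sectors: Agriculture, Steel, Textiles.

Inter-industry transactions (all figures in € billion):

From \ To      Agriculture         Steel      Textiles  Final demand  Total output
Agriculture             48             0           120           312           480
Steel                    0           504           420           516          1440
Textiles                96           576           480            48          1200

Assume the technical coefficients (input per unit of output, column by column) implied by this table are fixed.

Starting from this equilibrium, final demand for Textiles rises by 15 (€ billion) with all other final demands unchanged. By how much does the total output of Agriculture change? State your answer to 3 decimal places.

Technical coefficients a_ij = z_ij / X_j:
  a_AA = 48/480 = 0.10, a_SA = 0/480 = 0.00, a_TA = 96/480 = 0.20
  a_AS = 0/1440 = 0.00, a_SS = 504/1440 = 0.35, a_TS = 576/1440 = 0.40
  a_AT = 120/1200 = 0.10, a_ST = 420/1200 = 0.35, a_TT = 480/1200 = 0.40
I − A =
  [   0.90     0.00    -0.10]
  [   0.00     0.65    -0.35]
  [  -0.20    -0.40     0.60]
Cofactors of I−A, C_ij = (−1)^(i+j)·(minor ij) (rows/columns in the sector order above):
  C_11 = (0.65)(0.60) − (-0.35)(-0.40) = 0.2500
  C_12 = −[(0.00)(0.60) − (-0.35)(-0.20)] = 0.0700
  C_13 = (0.00)(-0.40) − (0.65)(-0.20) = 0.1300
  C_21 = −[(0.00)(0.60) − (-0.10)(-0.40)] = 0.0400
  C_22 = (0.90)(0.60) − (-0.10)(-0.20) = 0.5200
  C_23 = −[(0.90)(-0.40) − (0.00)(-0.20)] = 0.3600
  C_31 = (0.00)(-0.35) − (-0.10)(0.65) = 0.0650
  C_32 = −[(0.90)(-0.35) − (-0.10)(0.00)] = 0.3150
  C_33 = (0.90)(0.65) − (0.00)(0.00) = 0.5850
det(I−A) = Σ_j (I−A)_1j·C_1j = (0.90)(0.2500) + (0.00)(0.0700) + (-0.10)(0.1300) = 0.2120
adj(I−A) = Cᵀ =
  [ 0.2500   0.0400   0.0650]
  [ 0.0700   0.5200   0.3150]
  [ 0.1300   0.3600   0.5850]
(I − A)⁻¹ = adj(I−A) / det(I−A) ≈
  [   1.1792     0.1887     0.3066]
  [   0.3302     2.4528     1.4858]
  [   0.6132     1.6981     2.7594]
Δx = (I − A)⁻¹ Δd with Δd having +15 in the Textiles component and 0 elsewhere.
So Δx_A = L_AT · (+15), where L_AT = adj(I−A)_AT / det(I−A) = 0.0650 / 0.2120.
Δx_A = 0.0650 × (+15) / 0.2120 = 0.975 / 0.2120 ≈ 4.599.

Δx_A = 4.599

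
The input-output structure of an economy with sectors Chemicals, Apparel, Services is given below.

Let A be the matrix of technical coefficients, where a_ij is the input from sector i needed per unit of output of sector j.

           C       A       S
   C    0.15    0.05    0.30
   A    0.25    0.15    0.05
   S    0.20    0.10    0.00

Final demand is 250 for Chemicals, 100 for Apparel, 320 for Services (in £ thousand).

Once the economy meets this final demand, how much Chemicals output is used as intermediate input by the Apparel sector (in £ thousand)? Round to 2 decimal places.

I − A =
  [   0.85    -0.05    -0.30]
  [  -0.25     0.85    -0.05]
  [  -0.20    -0.10     1.00]
Cofactors of I−A, C_ij = (−1)^(i+j)·(minor ij) (rows/columns in the sector order above):
  C_11 = (0.85)(1.00) − (-0.05)(-0.10) = 0.8450
  C_12 = −[(-0.25)(1.00) − (-0.05)(-0.20)] = 0.2600
  C_13 = (-0.25)(-0.10) − (0.85)(-0.20) = 0.1950
  C_21 = −[(-0.05)(1.00) − (-0.30)(-0.10)] = 0.0800
  C_22 = (0.85)(1.00) − (-0.30)(-0.20) = 0.7900
  C_23 = −[(0.85)(-0.10) − (-0.05)(-0.20)] = 0.0950
  C_31 = (-0.05)(-0.05) − (-0.30)(0.85) = 0.2575
  C_32 = −[(0.85)(-0.05) − (-0.30)(-0.25)] = 0.1175
  C_33 = (0.85)(0.85) − (-0.05)(-0.25) = 0.7100
det(I−A) = Σ_j (I−A)_1j·C_1j = (0.85)(0.8450) + (-0.05)(0.2600) + (-0.30)(0.1950) = 0.64675
adj(I−A) = Cᵀ =
  [ 0.8450   0.0800   0.2575]
  [ 0.2600   0.7900   0.1175]
  [ 0.1950   0.0950   0.7100]
(I − A)⁻¹ = adj(I−A) / det(I−A) ≈
  [   1.3065     0.1237     0.3981]
  [   0.4020     1.2215     0.1817]
  [   0.3015     0.1469     1.0978]
First solve x = (I − A)⁻¹ d = adj(I−A)·d / det(I−A); in particular x_A = (0.2600·250 + 0.7900·100 + 0.1175·320) / 0.64675 = 181.60 / 0.64675 ≈ 280.7886.
Intermediate flow from C to A: z_CA = a_CA · x_A = 0.05 × 181.60 / 0.64675 = 9.08 / 0.64675 ≈ 14.04.

z_CA = 14.04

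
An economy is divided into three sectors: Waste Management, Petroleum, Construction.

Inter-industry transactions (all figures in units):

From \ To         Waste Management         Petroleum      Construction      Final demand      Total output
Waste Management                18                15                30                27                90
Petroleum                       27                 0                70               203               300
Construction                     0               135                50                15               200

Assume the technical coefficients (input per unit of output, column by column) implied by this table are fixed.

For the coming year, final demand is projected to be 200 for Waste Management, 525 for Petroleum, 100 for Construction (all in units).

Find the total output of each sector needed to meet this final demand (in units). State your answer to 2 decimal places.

Technical coefficients a_ij = z_ij / X_j:
  a_WW = 18/90 = 0.20, a_PW = 27/90 = 0.30, a_CW = 0/90 = 0.00
  a_WP = 15/300 = 0.05, a_PP = 0/300 = 0.00, a_CP = 135/300 = 0.45
  a_WC = 30/200 = 0.15, a_PC = 70/200 = 0.35, a_CC = 50/200 = 0.25
I − A =
  [   0.80    -0.05    -0.15]
  [  -0.30     1.00    -0.35]
  [   0.00    -0.45     0.75]
Cofactors of I−A, C_ij = (−1)^(i+j)·(minor ij) (rows/columns in the sector order above):
  C_11 = (1.00)(0.75) − (-0.35)(-0.45) = 0.5925
  C_12 = −[(-0.30)(0.75) − (-0.35)(0.00)] = 0.2250
  C_13 = (-0.30)(-0.45) − (1.00)(0.00) = 0.1350
  C_21 = −[(-0.05)(0.75) − (-0.15)(-0.45)] = 0.1050
  C_22 = (0.80)(0.75) − (-0.15)(0.00) = 0.6000
  C_23 = −[(0.80)(-0.45) − (-0.05)(0.00)] = 0.3600
  C_31 = (-0.05)(-0.35) − (-0.15)(1.00) = 0.1675
  C_32 = −[(0.80)(-0.35) − (-0.15)(-0.30)] = 0.3250
  C_33 = (0.80)(1.00) − (-0.05)(-0.30) = 0.7850
det(I−A) = Σ_j (I−A)_1j·C_1j = (0.80)(0.5925) + (-0.05)(0.2250) + (-0.15)(0.1350) = 0.4425
adj(I−A) = Cᵀ =
  [ 0.5925   0.1050   0.1675]
  [ 0.2250   0.6000   0.3250]
  [ 0.1350   0.3600   0.7850]
(I − A)⁻¹ = adj(I−A) / det(I−A) ≈
  [   1.3390     0.2373     0.3785]
  [   0.5085     1.3559     0.7345]
  [   0.3051     0.8136     1.7740]
x = (I − A)⁻¹ d = adj(I−A)·d / det(I−A), with det(I−A) = 0.4425:
  x_W = (0.5925·200 + 0.1050·525 + 0.1675·100) / 0.4425 = 190.375 / 0.4425 ≈ 430.23
  x_P = (0.2250·200 + 0.6000·525 + 0.3250·100) / 0.4425 = 392.50 / 0.4425 ≈ 887.01
  x_C = (0.1350·200 + 0.3600·525 + 0.7850·100) / 0.4425 = 294.50 / 0.4425 ≈ 665.54

x_W = 430.23, x_P = 887.01, x_C = 665.54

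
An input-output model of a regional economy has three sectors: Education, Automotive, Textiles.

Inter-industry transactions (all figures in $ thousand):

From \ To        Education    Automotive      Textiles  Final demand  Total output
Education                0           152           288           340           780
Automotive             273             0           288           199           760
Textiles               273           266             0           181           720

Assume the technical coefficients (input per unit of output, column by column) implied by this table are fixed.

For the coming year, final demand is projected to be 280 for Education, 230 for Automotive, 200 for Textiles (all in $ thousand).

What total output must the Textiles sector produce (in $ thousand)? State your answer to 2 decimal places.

x_3 = 724.08

Technical coefficients a_ij = z_ij / X_j:
  a_11 = 0/780 = 0.00, a_21 = 273/780 = 0.35, a_31 = 273/780 = 0.35
  a_12 = 152/760 = 0.20, a_22 = 0/760 = 0.00, a_32 = 266/760 = 0.35
  a_13 = 288/720 = 0.40, a_23 = 288/720 = 0.40, a_33 = 0/720 = 0.00
I − A =
  [   1.00    -0.20    -0.40]
  [  -0.35     1.00    -0.40]
  [  -0.35    -0.35     1.00]
Cofactors of I−A, C_ij = (−1)^(i+j)·(minor ij) (rows/columns in the sector order above):
  C_11 = (1.00)(1.00) − (-0.40)(-0.35) = 0.8600
  C_12 = −[(-0.35)(1.00) − (-0.40)(-0.35)] = 0.4900
  C_13 = (-0.35)(-0.35) − (1.00)(-0.35) = 0.4725
  C_21 = −[(-0.20)(1.00) − (-0.40)(-0.35)] = 0.3400
  C_22 = (1.00)(1.00) − (-0.40)(-0.35) = 0.8600
  C_23 = −[(1.00)(-0.35) − (-0.20)(-0.35)] = 0.4200
  C_31 = (-0.20)(-0.40) − (-0.40)(1.00) = 0.4800
  C_32 = −[(1.00)(-0.40) − (-0.40)(-0.35)] = 0.5400
  C_33 = (1.00)(1.00) − (-0.20)(-0.35) = 0.9300
det(I−A) = Σ_j (I−A)_1j·C_1j = (1.00)(0.8600) + (-0.20)(0.4900) + (-0.40)(0.4725) = 0.5730
adj(I−A) = Cᵀ =
  [ 0.8600   0.3400   0.4800]
  [ 0.4900   0.8600   0.5400]
  [ 0.4725   0.4200   0.9300]
(I − A)⁻¹ = adj(I−A) / det(I−A) ≈
  [   1.5009     0.5934     0.8377]
  [   0.8551     1.5009     0.9424]
  [   0.8246     0.7330     1.6230]
x = (I − A)⁻¹ d = adj(I−A)·d / det(I−A), with det(I−A) = 0.5730:
  x_1 = (0.8600·280 + 0.3400·230 + 0.4800·200) / 0.5730 = 415.00 / 0.5730 ≈ 724.26
  x_2 = (0.4900·280 + 0.8600·230 + 0.5400·200) / 0.5730 = 443.00 / 0.5730 ≈ 773.12
  x_3 = (0.4725·280 + 0.4200·230 + 0.9300·200) / 0.5730 = 414.90 / 0.5730 ≈ 724.08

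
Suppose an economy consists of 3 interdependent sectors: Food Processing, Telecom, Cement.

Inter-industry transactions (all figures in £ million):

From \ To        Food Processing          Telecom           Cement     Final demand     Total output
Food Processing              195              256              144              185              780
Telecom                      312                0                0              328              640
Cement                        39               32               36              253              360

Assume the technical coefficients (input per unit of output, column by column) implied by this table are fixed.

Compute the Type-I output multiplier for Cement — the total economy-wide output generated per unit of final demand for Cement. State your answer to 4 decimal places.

Technical coefficients a_ij = z_ij / X_j:
  a_FF = 195/780 = 0.25, a_TF = 312/780 = 0.40, a_CF = 39/780 = 0.05
  a_FT = 256/640 = 0.40, a_TT = 0/640 = 0.00, a_CT = 32/640 = 0.05
  a_FC = 144/360 = 0.40, a_TC = 0/360 = 0.00, a_CC = 36/360 = 0.10
I − A =
  [   0.75    -0.40    -0.40]
  [  -0.40     1.00     0.00]
  [  -0.05    -0.05     0.90]
Cofactors of I−A, C_ij = (−1)^(i+j)·(minor ij) (rows/columns in the sector order above):
  C_11 = (1.00)(0.90) − (0.00)(-0.05) = 0.9000
  C_12 = −[(-0.40)(0.90) − (0.00)(-0.05)] = 0.3600
  C_13 = (-0.40)(-0.05) − (1.00)(-0.05) = 0.0700
  C_21 = −[(-0.40)(0.90) − (-0.40)(-0.05)] = 0.3800
  C_22 = (0.75)(0.90) − (-0.40)(-0.05) = 0.6550
  C_23 = −[(0.75)(-0.05) − (-0.40)(-0.05)] = 0.0575
  C_31 = (-0.40)(0.00) − (-0.40)(1.00) = 0.4000
  C_32 = −[(0.75)(0.00) − (-0.40)(-0.40)] = 0.1600
  C_33 = (0.75)(1.00) − (-0.40)(-0.40) = 0.5900
det(I−A) = Σ_j (I−A)_1j·C_1j = (0.75)(0.9000) + (-0.40)(0.3600) + (-0.40)(0.0700) = 0.5030
adj(I−A) = Cᵀ =
  [ 0.9000   0.3800   0.4000]
  [ 0.3600   0.6550   0.1600]
  [ 0.0700   0.0575   0.5900]
(I − A)⁻¹ = adj(I−A) / det(I−A) ≈
  [   1.78926     0.75547     0.79523]
  [   0.71571     1.30219     0.31809]
  [   0.13917     0.11431     1.17296]
The output multiplier for sector j is the column-j sum of the Leontief inverse (I − A)⁻¹ = adj(I−A) / det(I−A).
Column C of adj(I−A): (0.4000, 0.1600, 0.5900); det(I−A) = 0.5030.
m_C = (0.4000 + 0.1600 + 0.5900) / 0.5030 = 1.15 / 0.5030 ≈ 2.2863.

m_C = 2.2863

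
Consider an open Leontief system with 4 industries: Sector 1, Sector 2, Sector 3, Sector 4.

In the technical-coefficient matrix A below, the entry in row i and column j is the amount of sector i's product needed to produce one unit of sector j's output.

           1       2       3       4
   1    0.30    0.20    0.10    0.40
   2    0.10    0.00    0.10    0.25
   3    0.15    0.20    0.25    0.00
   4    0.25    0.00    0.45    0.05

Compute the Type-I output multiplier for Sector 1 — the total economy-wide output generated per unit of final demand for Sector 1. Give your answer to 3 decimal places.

m_1 = 3.931

I − A =
  [   0.70    -0.20    -0.10    -0.40]
  [  -0.10     1.00    -0.10    -0.25]
  [  -0.15    -0.20     0.75     0.00]
  [  -0.25     0.00    -0.45     0.95]
Compute the cofactors C_ij = (−1)^(i+j)·(3×3 minor ij) of I−A; the adjugate is their transpose:
adj(I−A) = Cᵀ =
  [ 0.67100   0.19750   0.31650   0.33450]
  [ 0.14925   0.38250   0.16900   0.16350]
  [ 0.17400   0.14150   0.53350   0.11050]
  [ 0.25900   0.11900   0.33600   0.47600]
det(I−A) = Σ_j (I−A)_1j·C_1j = (0.70)(0.67100) + (-0.20)(0.14925) + (-0.10)(0.17400) + (-0.40)(0.25900) = 0.31885
(I − A)⁻¹ = adj(I−A) / det(I−A) ≈
  [   2.1044     0.6194     0.9926     1.0491]
  [   0.4681     1.1996     0.5300     0.5128]
  [   0.5457     0.4438     1.6732     0.3466]
  [   0.8123     0.3732     1.0538     1.4929]
The output multiplier for sector j is the column-j sum of the Leontief inverse (I − A)⁻¹ = adj(I−A) / det(I−A).
Column 1 of adj(I−A): (0.67100, 0.14925, 0.17400, 0.25900); det(I−A) = 0.31885.
m_1 = (0.67100 + 0.14925 + 0.17400 + 0.25900) / 0.31885 = 1.25325 / 0.31885 ≈ 3.931.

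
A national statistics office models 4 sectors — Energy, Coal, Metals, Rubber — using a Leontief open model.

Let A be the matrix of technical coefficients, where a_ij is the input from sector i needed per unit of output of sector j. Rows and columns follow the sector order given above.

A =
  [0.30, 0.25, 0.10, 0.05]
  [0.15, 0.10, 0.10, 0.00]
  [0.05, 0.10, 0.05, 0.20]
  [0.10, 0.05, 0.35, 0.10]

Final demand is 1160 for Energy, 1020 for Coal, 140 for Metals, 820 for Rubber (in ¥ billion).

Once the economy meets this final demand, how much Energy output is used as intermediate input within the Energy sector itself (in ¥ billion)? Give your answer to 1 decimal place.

z_11 = 739.2

I − A =
  [   0.70    -0.25    -0.10    -0.05]
  [  -0.15     0.90    -0.10     0.00]
  [  -0.05    -0.10     0.95    -0.20]
  [  -0.10    -0.05    -0.35     0.90]
Compute the cofactors C_ij = (−1)^(i+j)·(3×3 minor ij) of I−A; the adjugate is their transpose:
adj(I−A) = Cᵀ =
  [ 0.696500   0.210375   0.119500   0.065250]
  [ 0.124250   0.537375   0.078625   0.024375]
  [ 0.073500   0.085875   0.528375   0.121500]
  [ 0.112875   0.086625   0.223125   0.548625]
det(I−A) = Σ_j (I−A)_1j·C_1j = (0.70)(0.696500) + (-0.25)(0.124250) + (-0.10)(0.073500) + (-0.05)(0.112875) = 0.44349375
(I − A)⁻¹ = adj(I−A) / det(I−A) ≈
  [   1.5705     0.4744     0.2695     0.1471]
  [   0.2802     1.2117     0.1773     0.0550]
  [   0.1657     0.1936     1.1914     0.2740]
  [   0.2545     0.1953     0.5031     1.2371]
First solve x = (I − A)⁻¹ d = adj(I−A)·d / det(I−A); in particular x_1 = (0.696500·1160 + 0.210375·1020 + 0.119500·140 + 0.065250·820) / 0.44349375 = 1092.7575 / 0.44349375 ≈ 2463.975.
Intermediate flow from 1 to 1: z_11 = a_11 · x_1 = 0.30 × 1092.7575 / 0.44349375 = 327.82725 / 0.44349375 ≈ 739.2.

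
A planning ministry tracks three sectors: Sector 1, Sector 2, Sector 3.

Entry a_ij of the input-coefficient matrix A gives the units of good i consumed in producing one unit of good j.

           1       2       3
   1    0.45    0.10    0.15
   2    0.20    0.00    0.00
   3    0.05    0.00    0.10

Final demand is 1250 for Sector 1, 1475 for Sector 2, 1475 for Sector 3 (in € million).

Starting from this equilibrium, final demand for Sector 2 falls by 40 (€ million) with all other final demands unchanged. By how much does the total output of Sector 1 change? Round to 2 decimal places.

I − A =
  [   0.55    -0.10    -0.15]
  [  -0.20     1.00     0.00]
  [  -0.05     0.00     0.90]
Cofactors of I−A, C_ij = (−1)^(i+j)·(minor ij) (rows/columns in the sector order above):
  C_11 = (1.00)(0.90) − (0.00)(0.00) = 0.9000
  C_12 = −[(-0.20)(0.90) − (0.00)(-0.05)] = 0.1800
  C_13 = (-0.20)(0.00) − (1.00)(-0.05) = 0.0500
  C_21 = −[(-0.10)(0.90) − (-0.15)(0.00)] = 0.0900
  C_22 = (0.55)(0.90) − (-0.15)(-0.05) = 0.4875
  C_23 = −[(0.55)(0.00) − (-0.10)(-0.05)] = 0.0050
  C_31 = (-0.10)(0.00) − (-0.15)(1.00) = 0.1500
  C_32 = −[(0.55)(0.00) − (-0.15)(-0.20)] = 0.0300
  C_33 = (0.55)(1.00) − (-0.10)(-0.20) = 0.5300
det(I−A) = Σ_j (I−A)_1j·C_1j = (0.55)(0.9000) + (-0.10)(0.1800) + (-0.15)(0.0500) = 0.4695
adj(I−A) = Cᵀ =
  [ 0.9000   0.0900   0.1500]
  [ 0.1800   0.4875   0.0300]
  [ 0.0500   0.0050   0.5300]
(I − A)⁻¹ = adj(I−A) / det(I−A) ≈
  [   1.9169     0.1917     0.3195]
  [   0.3834     1.0383     0.0639]
  [   0.1065     0.0106     1.1289]
Δx = (I − A)⁻¹ Δd with Δd having -40 in the Sector 2 component and 0 elsewhere.
So Δx_1 = L_12 · (-40), where L_12 = adj(I−A)_12 / det(I−A) = 0.0900 / 0.4695.
Δx_1 = 0.0900 × (-40) / 0.4695 = -3.60 / 0.4695 ≈ -7.67.

Δx_1 = -7.67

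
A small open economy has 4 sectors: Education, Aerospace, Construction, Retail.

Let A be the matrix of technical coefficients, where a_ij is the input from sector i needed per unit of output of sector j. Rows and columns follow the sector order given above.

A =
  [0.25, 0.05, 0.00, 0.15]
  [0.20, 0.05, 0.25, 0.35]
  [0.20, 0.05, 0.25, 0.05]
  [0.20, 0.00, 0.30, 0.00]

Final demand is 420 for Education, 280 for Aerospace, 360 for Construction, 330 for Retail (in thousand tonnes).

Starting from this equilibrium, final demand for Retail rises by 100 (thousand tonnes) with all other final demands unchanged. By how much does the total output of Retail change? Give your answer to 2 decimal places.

Δx_R = 110.34

I − A =
  [   0.75    -0.05     0.00    -0.15]
  [  -0.20     0.95    -0.25    -0.35]
  [  -0.20    -0.05     0.75    -0.05]
  [  -0.20     0.00    -0.30     1.00]
Compute the cofactors C_ij = (−1)^(i+j)·(3×3 minor ij) of I−A; the adjugate is their transpose:
adj(I−A) = Cᵀ =
  [ 0.68050   0.03900   0.06050   0.11875]
  [ 0.27300   0.51975   0.26775   0.23625]
  [ 0.21300   0.04650   0.67050   0.08175]
  [ 0.20000   0.02175   0.21325   0.51500]
det(I−A) = Σ_j (I−A)_1j·C_1j = (0.75)(0.68050) + (-0.05)(0.27300) + (0.00)(0.21300) + (-0.15)(0.20000) = 0.466725
(I − A)⁻¹ = adj(I−A) / det(I−A) ≈
  [   1.4580     0.0836     0.1296     0.2544]
  [   0.5849     1.1136     0.5737     0.5062]
  [   0.4564     0.0996     1.4366     0.1752]
  [   0.4285     0.0466     0.4569     1.1034]
Δx = (I − A)⁻¹ Δd with Δd having +100 in the Retail component and 0 elsewhere.
So Δx_R = L_RR · (+100), where L_RR = adj(I−A)_RR / det(I−A) = 0.51500 / 0.466725.
Δx_R = 0.51500 × (+100) / 0.466725 = 51.50 / 0.466725 ≈ 110.34.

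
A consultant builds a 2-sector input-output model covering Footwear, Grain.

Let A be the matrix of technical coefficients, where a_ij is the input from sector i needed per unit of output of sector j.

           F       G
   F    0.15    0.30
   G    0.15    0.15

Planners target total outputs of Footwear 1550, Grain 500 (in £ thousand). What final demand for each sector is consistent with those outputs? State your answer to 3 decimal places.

d_F = 1167.500, d_G = 192.500

I − A =
  [   0.85    -0.30]
  [  -0.15     0.85]
d = (I − A) x:
  d_F = (+0.85)·1550 + (-0.30)·500 = 1167.500
  d_G = (-0.15)·1550 + (+0.85)·500 = 192.500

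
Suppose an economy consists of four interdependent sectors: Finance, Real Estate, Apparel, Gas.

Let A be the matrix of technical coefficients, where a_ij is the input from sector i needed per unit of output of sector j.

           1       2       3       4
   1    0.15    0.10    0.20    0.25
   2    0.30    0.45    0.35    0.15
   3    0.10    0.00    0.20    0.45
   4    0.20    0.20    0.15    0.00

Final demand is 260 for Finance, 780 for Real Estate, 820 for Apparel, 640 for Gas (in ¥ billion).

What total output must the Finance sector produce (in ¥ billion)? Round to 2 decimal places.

I − A =
  [   0.85    -0.10    -0.20    -0.25]
  [  -0.30     0.55    -0.35    -0.15]
  [  -0.10     0.00     0.80    -0.45]
  [  -0.20    -0.20    -0.15     1.00]
Compute the cofactors C_ij = (−1)^(i+j)·(3×3 minor ij) of I−A; the adjugate is their transpose:
adj(I−A) = Cᵀ =
  [ 0.347375   0.131250   0.179375   0.187250]
  [ 0.312500   0.540875   0.376375   0.328625]
  [ 0.128500   0.100500   0.366500   0.212125]
  [ 0.151250   0.149500   0.166125   0.335500]
det(I−A) = Σ_j (I−A)_1j·C_1j = (0.85)(0.347375) + (-0.10)(0.312500) + (-0.20)(0.128500) + (-0.25)(0.151250) = 0.20050625
(I − A)⁻¹ = adj(I−A) / det(I−A) ≈
  [   1.7325     0.6546     0.8946     0.9339]
  [   1.5586     2.6975     1.8771     1.6390]
  [   0.6409     0.5012     1.8279     1.0579]
  [   0.7543     0.7456     0.8285     1.6733]
x = (I − A)⁻¹ d = adj(I−A)·d / det(I−A), with det(I−A) = 0.20050625:
  x_1 = (0.347375·260 + 0.131250·780 + 0.179375·820 + 0.187250·640) / 0.20050625 = 459.62 / 0.20050625 ≈ 2292.30
  x_2 = (0.312500·260 + 0.540875·780 + 0.376375·820 + 0.328625·640) / 0.20050625 = 1022.08 / 0.20050625 ≈ 5097.50
  x_3 = (0.128500·260 + 0.100500·780 + 0.366500·820 + 0.212125·640) / 0.20050625 = 548.09 / 0.20050625 ≈ 2733.53
  x_4 = (0.151250·260 + 0.149500·780 + 0.166125·820 + 0.335500·640) / 0.20050625 = 506.8775 / 0.20050625 ≈ 2527.99

x_1 = 2292.30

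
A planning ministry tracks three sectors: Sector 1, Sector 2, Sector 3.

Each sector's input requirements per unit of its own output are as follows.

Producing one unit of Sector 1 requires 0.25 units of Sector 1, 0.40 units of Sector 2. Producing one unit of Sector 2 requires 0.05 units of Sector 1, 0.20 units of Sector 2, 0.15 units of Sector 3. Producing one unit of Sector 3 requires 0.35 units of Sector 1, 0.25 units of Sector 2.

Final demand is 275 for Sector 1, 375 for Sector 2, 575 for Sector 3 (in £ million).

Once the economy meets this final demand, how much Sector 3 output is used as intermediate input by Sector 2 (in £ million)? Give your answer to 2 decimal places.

I − A =
  [   0.75    -0.05    -0.35]
  [  -0.40     0.80    -0.25]
  [   0.00    -0.15     1.00]
Cofactors of I−A, C_ij = (−1)^(i+j)·(minor ij) (rows/columns in the sector order above):
  C_11 = (0.80)(1.00) − (-0.25)(-0.15) = 0.7625
  C_12 = −[(-0.40)(1.00) − (-0.25)(0.00)] = 0.4000
  C_13 = (-0.40)(-0.15) − (0.80)(0.00) = 0.0600
  C_21 = −[(-0.05)(1.00) − (-0.35)(-0.15)] = 0.1025
  C_22 = (0.75)(1.00) − (-0.35)(0.00) = 0.7500
  C_23 = −[(0.75)(-0.15) − (-0.05)(0.00)] = 0.1125
  C_31 = (-0.05)(-0.25) − (-0.35)(0.80) = 0.2925
  C_32 = −[(0.75)(-0.25) − (-0.35)(-0.40)] = 0.3275
  C_33 = (0.75)(0.80) − (-0.05)(-0.40) = 0.5800
det(I−A) = Σ_j (I−A)_1j·C_1j = (0.75)(0.7625) + (-0.05)(0.4000) + (-0.35)(0.0600) = 0.530875
adj(I−A) = Cᵀ =
  [ 0.7625   0.1025   0.2925]
  [ 0.4000   0.7500   0.3275]
  [ 0.0600   0.1125   0.5800]
(I − A)⁻¹ = adj(I−A) / det(I−A) ≈
  [   1.4363     0.1931     0.5510]
  [   0.7535     1.4128     0.6169]
  [   0.1130     0.2119     1.0925]
First solve x = (I − A)⁻¹ d = adj(I−A)·d / det(I−A); in particular x_2 = (0.4000·275 + 0.7500·375 + 0.3275·575) / 0.530875 = 579.5625 / 0.530875 ≈ 1091.7118.
Intermediate flow from 3 to 2: z_32 = a_32 · x_2 = 0.15 × 579.5625 / 0.530875 = 86.934375 / 0.530875 ≈ 163.76.

z_32 = 163.76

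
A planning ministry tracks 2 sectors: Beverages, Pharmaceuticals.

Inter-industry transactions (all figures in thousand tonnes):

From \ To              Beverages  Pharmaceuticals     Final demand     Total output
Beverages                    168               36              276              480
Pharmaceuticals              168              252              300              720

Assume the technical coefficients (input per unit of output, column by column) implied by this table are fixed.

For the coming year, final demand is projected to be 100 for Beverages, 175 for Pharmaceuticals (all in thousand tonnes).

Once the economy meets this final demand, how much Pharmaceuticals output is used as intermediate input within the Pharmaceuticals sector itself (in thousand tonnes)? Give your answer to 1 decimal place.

Technical coefficients a_ij = z_ij / X_j:
  a_BB = 168/480 = 0.35, a_PB = 168/480 = 0.35
  a_BP = 36/720 = 0.05, a_PP = 252/720 = 0.35
I − A =
  [   0.65    -0.05]
  [  -0.35     0.65]
det(I−A) = (0.65)(0.65) − (-0.05)(-0.35) = 0.4050
adj(I−A) = [[0.65, 0.05], [0.35, 0.65]]
(I − A)⁻¹ = adj(I−A) / det(I−A) ≈
  [   1.6049     0.1235]
  [   0.8642     1.6049]
First solve x = (I − A)⁻¹ d = adj(I−A)·d / det(I−A); in particular x_P = (0.35·100 + 0.65·175) / 0.4050 = 148.75 / 0.4050 ≈ 367.284.
Intermediate flow from P to P: z_PP = a_PP · x_P = 0.35 × 148.75 / 0.4050 = 52.0625 / 0.4050 ≈ 128.5.

z_PP = 128.5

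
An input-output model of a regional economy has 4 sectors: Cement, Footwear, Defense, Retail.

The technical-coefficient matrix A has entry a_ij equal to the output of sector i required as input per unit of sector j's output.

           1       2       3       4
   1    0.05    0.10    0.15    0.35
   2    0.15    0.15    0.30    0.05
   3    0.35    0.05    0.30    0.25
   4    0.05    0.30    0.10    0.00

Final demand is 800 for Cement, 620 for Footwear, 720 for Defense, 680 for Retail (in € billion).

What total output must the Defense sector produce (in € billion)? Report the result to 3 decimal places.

I − A =
  [   0.95    -0.10    -0.15    -0.35]
  [  -0.15     0.85    -0.30    -0.05]
  [  -0.35    -0.05     0.70    -0.25]
  [  -0.05    -0.30    -0.10     1.00]
Compute the cofactors C_ij = (−1)^(i+j)·(3×3 minor ij) of I−A; the adjugate is their transpose:
adj(I−A) = Cᵀ =
  [ 0.525500   0.161500   0.217000   0.246250]
  [ 0.213500   0.562375   0.312625   0.181000]
  [ 0.321750   0.190875   0.747375   0.309000]
  [ 0.122500   0.195875   0.179375   0.484250]
det(I−A) = Σ_j (I−A)_1j·C_1j = (0.95)(0.525500) + (-0.10)(0.213500) + (-0.15)(0.321750) + (-0.35)(0.122500) = 0.3867375
(I − A)⁻¹ = adj(I−A) / det(I−A) ≈
  [   1.3588     0.4176     0.5611     0.6367]
  [   0.5521     1.4542     0.8084     0.4680]
  [   0.8320     0.4936     1.9325     0.7990]
  [   0.3168     0.5065     0.4638     1.2521]
x = (I − A)⁻¹ d = adj(I−A)·d / det(I−A), with det(I−A) = 0.3867375:
  x_1 = (0.525500·800 + 0.161500·620 + 0.217000·720 + 0.246250·680) / 0.3867375 = 844.22 / 0.3867375 ≈ 2182.928
  x_2 = (0.213500·800 + 0.562375·620 + 0.312625·720 + 0.181000·680) / 0.3867375 = 867.6425 / 0.3867375 ≈ 2243.492
  x_3 = (0.321750·800 + 0.190875·620 + 0.747375·720 + 0.309000·680) / 0.3867375 = 1123.9725 / 0.3867375 ≈ 2906.293
  x_4 = (0.122500·800 + 0.195875·620 + 0.179375·720 + 0.484250·680) / 0.3867375 = 677.8825 / 0.3867375 ≈ 1752.823

x_3 = 2906.293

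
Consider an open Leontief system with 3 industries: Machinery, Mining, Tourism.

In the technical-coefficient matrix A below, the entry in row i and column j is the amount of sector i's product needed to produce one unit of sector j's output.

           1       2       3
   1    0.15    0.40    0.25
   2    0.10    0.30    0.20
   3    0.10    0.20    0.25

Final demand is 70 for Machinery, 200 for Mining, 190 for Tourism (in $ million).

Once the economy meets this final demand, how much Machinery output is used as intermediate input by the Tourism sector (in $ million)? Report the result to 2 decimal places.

I − A =
  [   0.85    -0.40    -0.25]
  [  -0.10     0.70    -0.20]
  [  -0.10    -0.20     0.75]
Cofactors of I−A, C_ij = (−1)^(i+j)·(minor ij) (rows/columns in the sector order above):
  C_11 = (0.70)(0.75) − (-0.20)(-0.20) = 0.4850
  C_12 = −[(-0.10)(0.75) − (-0.20)(-0.10)] = 0.0950
  C_13 = (-0.10)(-0.20) − (0.70)(-0.10) = 0.0900
  C_21 = −[(-0.40)(0.75) − (-0.25)(-0.20)] = 0.3500
  C_22 = (0.85)(0.75) − (-0.25)(-0.10) = 0.6125
  C_23 = −[(0.85)(-0.20) − (-0.40)(-0.10)] = 0.2100
  C_31 = (-0.40)(-0.20) − (-0.25)(0.70) = 0.2550
  C_32 = −[(0.85)(-0.20) − (-0.25)(-0.10)] = 0.1950
  C_33 = (0.85)(0.70) − (-0.40)(-0.10) = 0.5550
det(I−A) = Σ_j (I−A)_1j·C_1j = (0.85)(0.4850) + (-0.40)(0.0950) + (-0.25)(0.0900) = 0.35175
adj(I−A) = Cᵀ =
  [ 0.4850   0.3500   0.2550]
  [ 0.0950   0.6125   0.1950]
  [ 0.0900   0.2100   0.5550]
(I − A)⁻¹ = adj(I−A) / det(I−A) ≈
  [   1.3788     0.9950     0.7249]
  [   0.2701     1.7413     0.5544]
  [   0.2559     0.5970     1.5778]
First solve x = (I − A)⁻¹ d = adj(I−A)·d / det(I−A); in particular x_3 = (0.0900·70 + 0.2100·200 + 0.5550·190) / 0.35175 = 153.75 / 0.35175 ≈ 437.1002.
Intermediate flow from 1 to 3: z_13 = a_13 · x_3 = 0.25 × 153.75 / 0.35175 = 38.4375 / 0.35175 ≈ 109.28.

z_13 = 109.28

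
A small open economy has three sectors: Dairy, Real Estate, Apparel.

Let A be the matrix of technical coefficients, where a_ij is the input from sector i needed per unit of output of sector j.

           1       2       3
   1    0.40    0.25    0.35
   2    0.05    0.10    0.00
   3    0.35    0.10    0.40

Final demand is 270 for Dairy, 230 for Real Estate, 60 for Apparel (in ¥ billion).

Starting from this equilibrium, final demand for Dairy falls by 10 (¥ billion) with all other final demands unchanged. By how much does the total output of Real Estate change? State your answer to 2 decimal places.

I − A =
  [   0.60    -0.25    -0.35]
  [  -0.05     0.90     0.00]
  [  -0.35    -0.10     0.60]
Cofactors of I−A, C_ij = (−1)^(i+j)·(minor ij) (rows/columns in the sector order above):
  C_11 = (0.90)(0.60) − (0.00)(-0.10) = 0.5400
  C_12 = −[(-0.05)(0.60) − (0.00)(-0.35)] = 0.0300
  C_13 = (-0.05)(-0.10) − (0.90)(-0.35) = 0.3200
  C_21 = −[(-0.25)(0.60) − (-0.35)(-0.10)] = 0.1850
  C_22 = (0.60)(0.60) − (-0.35)(-0.35) = 0.2375
  C_23 = −[(0.60)(-0.10) − (-0.25)(-0.35)] = 0.1475
  C_31 = (-0.25)(0.00) − (-0.35)(0.90) = 0.3150
  C_32 = −[(0.60)(0.00) − (-0.35)(-0.05)] = 0.0175
  C_33 = (0.60)(0.90) − (-0.25)(-0.05) = 0.5275
det(I−A) = Σ_j (I−A)_1j·C_1j = (0.60)(0.5400) + (-0.25)(0.0300) + (-0.35)(0.3200) = 0.2045
adj(I−A) = Cᵀ =
  [ 0.5400   0.1850   0.3150]
  [ 0.0300   0.2375   0.0175]
  [ 0.3200   0.1475   0.5275]
(I − A)⁻¹ = adj(I−A) / det(I−A) ≈
  [   2.6406     0.9046     1.5403]
  [   0.1467     1.1614     0.0856]
  [   1.5648     0.7213     2.5795]
Δx = (I − A)⁻¹ Δd with Δd having -10 in the Dairy component and 0 elsewhere.
So Δx_2 = L_21 · (-10), where L_21 = adj(I−A)_21 / det(I−A) = 0.0300 / 0.2045.
Δx_2 = 0.0300 × (-10) / 0.2045 = -0.30 / 0.2045 ≈ -1.47.

Δx_2 = -1.47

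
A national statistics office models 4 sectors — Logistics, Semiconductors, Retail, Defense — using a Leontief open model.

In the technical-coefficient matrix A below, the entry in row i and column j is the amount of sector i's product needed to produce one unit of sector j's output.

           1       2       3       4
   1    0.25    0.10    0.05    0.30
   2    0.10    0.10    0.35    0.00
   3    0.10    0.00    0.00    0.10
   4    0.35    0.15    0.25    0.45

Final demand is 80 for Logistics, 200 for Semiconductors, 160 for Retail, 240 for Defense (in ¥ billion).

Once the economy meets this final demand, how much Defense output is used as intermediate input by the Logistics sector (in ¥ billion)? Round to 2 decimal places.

I − A =
  [   0.75    -0.10    -0.05    -0.30]
  [  -0.10     0.90    -0.35     0.00]
  [  -0.10     0.00     1.00    -0.10]
  [  -0.35    -0.15    -0.25     0.55]
Compute the cofactors C_ij = (−1)^(i+j)·(3×3 minor ij) of I−A; the adjugate is their transpose:
adj(I−A) = Cᵀ =
  [ 0.467250   0.098250   0.127250   0.278000]
  [ 0.084000   0.276750   0.117875   0.067250]
  [ 0.082500   0.024750   0.266750   0.093500]
  [ 0.357750   0.149250   0.234375   0.657000]
det(I−A) = Σ_j (I−A)_1j·C_1j = (0.75)(0.467250) + (-0.10)(0.084000) + (-0.05)(0.082500) + (-0.30)(0.357750) = 0.2305875
(I − A)⁻¹ = adj(I−A) / det(I−A) ≈
  [   2.0263     0.4261     0.5519     1.2056]
  [   0.3643     1.2002     0.5112     0.2916]
  [   0.3578     0.1073     1.1568     0.4055]
  [   1.5515     0.6473     1.0164     2.8492]
First solve x = (I − A)⁻¹ d = adj(I−A)·d / det(I−A); in particular x_1 = (0.467250·80 + 0.098250·200 + 0.127250·160 + 0.278000·240) / 0.2305875 = 144.11 / 0.2305875 ≈ 624.9688.
Intermediate flow from 4 to 1: z_41 = a_41 · x_1 = 0.35 × 144.11 / 0.2305875 = 50.4385 / 0.2305875 ≈ 218.74.

z_41 = 218.74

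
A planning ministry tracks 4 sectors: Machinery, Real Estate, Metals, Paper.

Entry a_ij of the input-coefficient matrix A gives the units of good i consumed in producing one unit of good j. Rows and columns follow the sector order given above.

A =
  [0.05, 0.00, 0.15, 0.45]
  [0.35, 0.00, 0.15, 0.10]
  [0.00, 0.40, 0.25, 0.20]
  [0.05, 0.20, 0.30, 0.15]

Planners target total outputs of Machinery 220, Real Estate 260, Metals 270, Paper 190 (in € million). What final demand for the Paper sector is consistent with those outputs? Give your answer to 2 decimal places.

d_4 = 17.50

I − A =
  [   0.95     0.00    -0.15    -0.45]
  [  -0.35     1.00    -0.15    -0.10]
  [   0.00    -0.40     0.75    -0.20]
  [  -0.05    -0.20    -0.30     0.85]
d = (I − A) x:
  d_1 = (+0.95)·220 + (+0.00)·260 + (-0.15)·270 + (-0.45)·190 = 83.00
  d_2 = (-0.35)·220 + (+1.00)·260 + (-0.15)·270 + (-0.10)·190 = 123.50
  d_3 = (+0.00)·220 + (-0.40)·260 + (+0.75)·270 + (-0.20)·190 = 60.50
  d_4 = (-0.05)·220 + (-0.20)·260 + (-0.30)·270 + (+0.85)·190 = 17.50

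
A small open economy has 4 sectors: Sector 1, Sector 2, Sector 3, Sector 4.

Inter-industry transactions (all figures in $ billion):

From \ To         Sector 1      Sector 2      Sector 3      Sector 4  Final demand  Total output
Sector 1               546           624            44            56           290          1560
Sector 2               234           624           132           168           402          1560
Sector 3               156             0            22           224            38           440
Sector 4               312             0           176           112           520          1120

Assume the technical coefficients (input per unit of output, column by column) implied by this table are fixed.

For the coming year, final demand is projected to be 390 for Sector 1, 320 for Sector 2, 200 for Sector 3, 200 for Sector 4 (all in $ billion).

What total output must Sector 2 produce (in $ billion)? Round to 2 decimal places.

x_2 = 1426.47

Technical coefficients a_ij = z_ij / X_j:
  a_11 = 546/1560 = 0.35, a_21 = 234/1560 = 0.15, a_31 = 156/1560 = 0.10, a_41 = 312/1560 = 0.20
  a_12 = 624/1560 = 0.40, a_22 = 624/1560 = 0.40, a_32 = 0/1560 = 0.00, a_42 = 0/1560 = 0.00
  a_13 = 44/440 = 0.10, a_23 = 132/440 = 0.30, a_33 = 22/440 = 0.05, a_43 = 176/440 = 0.40
  a_14 = 56/1120 = 0.05, a_24 = 168/1120 = 0.15, a_34 = 224/1120 = 0.20, a_44 = 112/1120 = 0.10
I − A =
  [   0.65    -0.40    -0.10    -0.05]
  [  -0.15     0.60    -0.30    -0.15]
  [  -0.10     0.00     0.95    -0.20]
  [  -0.20     0.00    -0.40     0.90]
Compute the cofactors C_ij = (−1)^(i+j)·(3×3 minor ij) of I−A; the adjugate is their transpose:
adj(I−A) = Cᵀ =
  [ 0.46500   0.31000   0.19800   0.12150]
  [ 0.18975   0.47925   0.23100   0.14175]
  [ 0.07800   0.05200   0.27900   0.07500]
  [ 0.13800   0.09200   0.16800   0.29550]
det(I−A) = Σ_j (I−A)_1j·C_1j = (0.65)(0.46500) + (-0.40)(0.18975) + (-0.10)(0.07800) + (-0.05)(0.13800) = 0.21165
(I − A)⁻¹ = adj(I−A) / det(I−A) ≈
  [   2.1970     1.4647     0.9355     0.5741]
  [   0.8965     2.2644     1.0914     0.6697]
  [   0.3685     0.2457     1.3182     0.3544]
  [   0.6520     0.4347     0.7938     1.3962]
x = (I − A)⁻¹ d = adj(I−A)·d / det(I−A), with det(I−A) = 0.21165:
  x_1 = (0.46500·390 + 0.31000·320 + 0.19800·200 + 0.12150·200) / 0.21165 = 344.45 / 0.21165 ≈ 1627.45
  x_2 = (0.18975·390 + 0.47925·320 + 0.23100·200 + 0.14175·200) / 0.21165 = 301.9125 / 0.21165 ≈ 1426.47
  x_3 = (0.07800·390 + 0.05200·320 + 0.27900·200 + 0.07500·200) / 0.21165 = 117.86 / 0.21165 ≈ 556.86
  x_4 = (0.13800·390 + 0.09200·320 + 0.16800·200 + 0.29550·200) / 0.21165 = 175.96 / 0.21165 ≈ 831.37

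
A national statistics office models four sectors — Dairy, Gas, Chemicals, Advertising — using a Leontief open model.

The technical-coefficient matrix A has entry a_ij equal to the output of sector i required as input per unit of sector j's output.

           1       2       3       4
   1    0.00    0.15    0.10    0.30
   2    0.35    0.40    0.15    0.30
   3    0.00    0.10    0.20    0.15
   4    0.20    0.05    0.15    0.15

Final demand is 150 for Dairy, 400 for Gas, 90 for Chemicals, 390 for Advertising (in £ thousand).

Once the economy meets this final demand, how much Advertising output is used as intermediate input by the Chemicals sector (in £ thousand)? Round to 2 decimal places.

I − A =
  [   1.00    -0.15    -0.10    -0.30]
  [  -0.35     0.60    -0.15    -0.30]
  [   0.00    -0.10     0.80    -0.15]
  [  -0.20    -0.05    -0.15     0.85]
Compute the cofactors C_ij = (−1)^(i+j)·(3×3 minor ij) of I−A; the adjugate is their transpose:
adj(I−A) = Cᵀ =
  [ 0.364125   0.124375   0.104625   0.190875]
  [ 0.282625   0.606500   0.215000   0.351750]
  [ 0.056375   0.091000   0.400125   0.122625]
  [ 0.112250   0.081000   0.107875   0.419500]
det(I−A) = Σ_j (I−A)_1j·C_1j = (1.00)(0.364125) + (-0.15)(0.282625) + (-0.10)(0.056375) + (-0.30)(0.112250) = 0.28241875
(I − A)⁻¹ = adj(I−A) / det(I−A) ≈
  [   1.2893     0.4404     0.3705     0.6759]
  [   1.0007     2.1475     0.7613     1.2455]
  [   0.1996     0.3222     1.4168     0.4342]
  [   0.3975     0.2868     0.3820     1.4854]
First solve x = (I − A)⁻¹ d = adj(I−A)·d / det(I−A); in particular x_3 = (0.056375·150 + 0.091000·400 + 0.400125·90 + 0.122625·390) / 0.28241875 = 128.69125 / 0.28241875 ≈ 455.6753.
Intermediate flow from 4 to 3: z_43 = a_43 · x_3 = 0.15 × 128.69125 / 0.28241875 = 19.3036875 / 0.28241875 ≈ 68.35.

z_43 = 68.35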